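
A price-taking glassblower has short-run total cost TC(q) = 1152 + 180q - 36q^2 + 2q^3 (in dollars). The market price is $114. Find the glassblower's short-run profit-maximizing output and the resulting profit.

Profit = -$184 at q = 11

AVC = 180 - 36q + 2q^2; min AVC = $18 at q = 9. Since P = $114 ≥ min AVC, the firm produces.
MC = 180 - 72q + 6q^2. Setting P = MC and taking the root on the rising branch gives q* = 11.
TR = 114·11 = 1254. TC = 1152 + 286 = 1438. Profit = 1254 − 1438 = -$184.
That loss of $184 beats the $1152 the firm would lose by shutting down; producing recovers $968 of fixed cost.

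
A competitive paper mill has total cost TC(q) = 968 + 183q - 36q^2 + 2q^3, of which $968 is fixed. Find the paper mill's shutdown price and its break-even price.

Shutdown price = $21; break-even price = $117

AVC = 183 - 36q + 2q^2; minimized at q = 9, giving min AVC = $21. That is the shutdown price.
ATC = 968/q + 183 - 36q + 2q^2. Setting dATC/dq = −968/q^2 − 36 + 4q = 0 gives q = 11 (since 4·11^3 − 36·11^2 = 968).
min ATC = 968/11 + 183 − 36·11 + 2·11^2 = $117. That is the break-even price.
Between these two prices the firm operates at a loss; above $117 it earns a profit.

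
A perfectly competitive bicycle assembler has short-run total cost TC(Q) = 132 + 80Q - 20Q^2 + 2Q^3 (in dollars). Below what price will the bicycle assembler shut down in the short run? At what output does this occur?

The shutdown price is the minimum of AVC. VC = 80Q - 20Q^2 + 2Q^3, so AVC = 80 - 20Q + 2Q^2.
At the minimum of AVC, MC = AVC. MC = 80 - 40Q + 6Q^2; setting MC = AVC gives 4Q^2 - 20Q = 0, so Q = 5. min AVC = 30.
For P < $30 the firm produces nothing.

$30 per unit, at Q = 5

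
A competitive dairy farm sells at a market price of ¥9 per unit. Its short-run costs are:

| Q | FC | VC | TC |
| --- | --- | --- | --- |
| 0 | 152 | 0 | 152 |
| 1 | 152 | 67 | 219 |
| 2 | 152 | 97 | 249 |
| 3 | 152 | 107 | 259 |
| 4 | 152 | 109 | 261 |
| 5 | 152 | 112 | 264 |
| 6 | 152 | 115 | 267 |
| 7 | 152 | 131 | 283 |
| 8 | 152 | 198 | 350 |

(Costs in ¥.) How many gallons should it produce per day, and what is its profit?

Q = 0 (shut down); profit = -¥152

Profit at each row (π = 9Q − TC): Q=0: -152; Q=1: -210; Q=2: -231; Q=3: -232; Q=4: -225; Q=5: -219; Q=6: -213; Q=7: -220; Q=8: -278.
Profit is highest at Q = 0. Equivalently, the lowest AVC in the table is 131/7 ≈ ¥18.71 at Q = 7, and P = ¥9 falls below it — price never covers variable cost, so the firm shuts down and loses only its fixed cost.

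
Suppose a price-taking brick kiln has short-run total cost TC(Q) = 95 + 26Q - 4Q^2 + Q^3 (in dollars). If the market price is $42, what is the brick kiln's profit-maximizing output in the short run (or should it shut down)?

Produce at Q = 4

From TC, MC = TC'(Q) = 26 - 8Q + 3Q^2 and AVC = VC/Q = 26 - 4Q + Q^2.
AVC hits its minimum where MC = AVC, at Q = 2, giving min AVC = 26 - 4·2 + 2^2 = $22.
Because $42 ≥ $22, revenue can cover variable cost; the firm operates.
Set P = MC: 42 = 26 - 8Q + 3Q^2 → -16 - 8Q + 3Q^2 = 0. The roots are Q = -4/3 and Q = 4; the profit-maximizing output is on the rising part of MC, so Q* = 4.
Check: AVC at Q = 4 is $26 ≤ P, so revenue covers variable cost.
Profit = P·Q − TC = 42·4 − 199 = -$31, a loss, but smaller than the $95 fixed cost the firm would lose by shutting down.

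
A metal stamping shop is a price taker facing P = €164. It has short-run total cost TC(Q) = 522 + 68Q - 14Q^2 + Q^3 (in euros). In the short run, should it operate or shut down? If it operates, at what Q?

From TC, MC = TC'(Q) = 68 - 28Q + 3Q^2 and AVC = VC/Q = 68 - 14Q + Q^2.
AVC hits its minimum where MC = AVC, at Q = 7, giving min AVC = 68 - 14·7 + 7^2 = €19.
P = €164 exceeds min AVC = €19, so the firm stays open.
P = MC gives -96 - 28Q + 3Q^2 = 0, with roots -8/3 and 12. Take the larger (rising MC): Q* = 12.
Check: AVC at Q = 12 is €44 ≤ P, so revenue covers variable cost.
Profit = P·Q − TC = 164·12 − 1050 = €918.

Produce at Q = 12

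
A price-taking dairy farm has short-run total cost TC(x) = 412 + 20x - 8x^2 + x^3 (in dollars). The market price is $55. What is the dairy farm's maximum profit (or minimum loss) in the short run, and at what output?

Profit = -$118 at x = 7

AVC = 20 - 8x + x^2 has its minimum $4 at x = 4; price $55 clears that bar, so the firm operates.
MC = 20 - 16x + 3x^2. Setting P = MC and taking the root on the rising branch gives x* = 7.
TR = 55·7 = 385. TC = 412 + 91 = 503. Profit = 385 − 503 = -$118.
By producing, the firm covers all variable cost plus $294 of fixed cost; shutting down would lose the full $412.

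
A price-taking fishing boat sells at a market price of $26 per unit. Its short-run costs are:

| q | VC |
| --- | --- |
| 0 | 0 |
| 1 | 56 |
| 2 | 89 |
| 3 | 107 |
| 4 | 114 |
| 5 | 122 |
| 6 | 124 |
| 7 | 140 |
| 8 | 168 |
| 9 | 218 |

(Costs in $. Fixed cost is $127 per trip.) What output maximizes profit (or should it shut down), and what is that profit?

q = 7; profit = -$85

Compute π = P·q − TC at each output: q=0: -127; q=1: -157; q=2: -164; q=3: -156; q=4: -137; q=5: -119; q=6: -95; q=7: -85; q=8: -87; q=9: -111.
Profit is maximized at q = 7. AVC there is 140/7 = $20 ≤ P, so producing beats shutting down (which would give -$127).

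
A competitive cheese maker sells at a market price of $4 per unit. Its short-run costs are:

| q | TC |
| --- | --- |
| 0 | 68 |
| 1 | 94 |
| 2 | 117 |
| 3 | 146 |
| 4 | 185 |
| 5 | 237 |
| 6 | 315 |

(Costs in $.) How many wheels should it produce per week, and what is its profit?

Compute π = P·q − TC at each output: q=0: -68; q=1: -90; q=2: -109; q=3: -134; q=4: -169; q=5: -217; q=6: -291.
Profit is highest at q = 0. Equivalently, the lowest AVC in the table is 49/2 ≈ $24.50 at q = 2, and P = $4 falls below it — price never covers variable cost, so the firm shuts down and loses only its fixed cost.

q = 0 (shut down); profit = -$68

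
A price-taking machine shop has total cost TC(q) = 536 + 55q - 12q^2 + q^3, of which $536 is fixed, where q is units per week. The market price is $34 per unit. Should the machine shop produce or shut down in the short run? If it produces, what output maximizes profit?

Variable cost is VC = 55q - 12q^2 + q^3, so AVC = VC/q = 55 - 12q + q^2 and MC = dTC/dq = 55 - 24q + 3q^2.
AVC hits its minimum where MC = AVC, at q = 6, giving min AVC = 55 - 12·6 + 6^2 = $19.
P = $34 exceeds min AVC = $19, so the firm stays open.
P = MC gives 21 - 24q + 3q^2 = 0, with roots 1 and 7. Take the larger (rising MC): q* = 7.
Check: AVC at q = 7 is $20 ≤ P, so revenue covers variable cost.
Profit = P·q − TC = 34·7 − 676 = -$438, a loss, but smaller than the $536 fixed cost the firm would lose by shutting down.

Produce at q = 7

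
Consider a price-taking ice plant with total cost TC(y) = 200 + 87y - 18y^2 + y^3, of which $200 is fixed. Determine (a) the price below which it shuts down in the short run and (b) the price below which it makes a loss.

AVC = 87 - 18y + y^2; minimized at y = 9, giving min AVC = $6. That is the shutdown price.
ATC = 200/y + 87 - 18y + y^2. Setting dATC/dy = −200/y^2 − 18 + 2y = 0 gives y = 10 (since 2·10^3 − 18·10^2 = 200).
min ATC = 200/10 + 87 − 18·10 + 10^2 = $27. That is the break-even price.
Between these two prices the firm operates at a loss; above $27 it earns a profit.

Shutdown price = $6; break-even price = $27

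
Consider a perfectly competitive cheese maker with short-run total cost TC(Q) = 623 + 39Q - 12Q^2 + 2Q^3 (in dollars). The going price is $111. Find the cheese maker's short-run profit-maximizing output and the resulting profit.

Profit = -$191 at Q = 6

AVC = 39 - 12Q + 2Q^2; min AVC = $21 at Q = 3. Since P = $111 ≥ min AVC, the firm produces.
MC = 39 - 24Q + 6Q^2. Setting P = MC and taking the root on the rising branch gives Q* = 6.
TR = 111·6 = 666. TC = 623 + 234 = 857. Profit = 666 − 857 = -$191.
That loss of $191 beats the $623 the firm would lose by shutting down; producing recovers $432 of fixed cost.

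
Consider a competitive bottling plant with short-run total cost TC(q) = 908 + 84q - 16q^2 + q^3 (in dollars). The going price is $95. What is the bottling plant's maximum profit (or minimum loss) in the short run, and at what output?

AVC = 84 - 16q + q^2 has its minimum $20 at q = 8; price $95 clears that bar, so the firm operates.
With MC = 84 - 32q + 3q^2, P = MC on the upward-sloping part at q* = 11.
TR = 95·11 = 1045. TC = 908 + 319 = 1227. Profit = 1045 − 1227 = -$182.
By producing, the firm covers all variable cost plus $726 of fixed cost; shutting down would lose the full $908.

Profit = -$182 at q = 11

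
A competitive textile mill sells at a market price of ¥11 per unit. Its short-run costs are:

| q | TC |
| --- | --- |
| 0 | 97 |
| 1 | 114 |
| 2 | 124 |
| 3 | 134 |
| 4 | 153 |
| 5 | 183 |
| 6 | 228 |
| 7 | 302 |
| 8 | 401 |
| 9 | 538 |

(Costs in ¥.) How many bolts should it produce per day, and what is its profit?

q = 0 (shut down); profit = -¥97

Tabulate TR − TC: q=0: -97; q=1: -103; q=2: -102; q=3: -101; q=4: -109; q=5: -128; q=6: -162; q=7: -225; q=8: -313; q=9: -439.
Profit is highest at q = 0. Equivalently, the lowest AVC in the table is 37/3 ≈ ¥12.33 at q = 3, and P = ¥11 falls below it — price never covers variable cost, so the firm shuts down and loses only its fixed cost.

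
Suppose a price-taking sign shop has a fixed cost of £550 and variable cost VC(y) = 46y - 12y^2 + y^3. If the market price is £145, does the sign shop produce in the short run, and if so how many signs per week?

Produce at y = 11

Variable cost is VC = 46y - 12y^2 + y^3, so AVC = VC/y = 46 - 12y + y^2 and MC = dTC/dy = 46 - 24y + 3y^2.
AVC hits its minimum where MC = AVC, at y = 6, giving min AVC = 46 - 12·6 + 6^2 = £10.
P = £145 exceeds min AVC = £10, so the firm stays open.
Set P = MC: 145 = 46 - 24y + 3y^2 → -99 - 24y + 3y^2 = 0. The roots are y = -3 and y = 11; the profit-maximizing output is on the rising part of MC, so y* = 11.
Check: AVC at y = 11 is £35 ≤ P, so revenue covers variable cost.
Profit = P·y − TC = 145·11 − 935 = £660.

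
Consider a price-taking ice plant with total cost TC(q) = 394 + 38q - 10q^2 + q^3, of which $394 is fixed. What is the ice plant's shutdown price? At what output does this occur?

The firm shuts down when price falls below the minimum of average variable cost. AVC = VC/q = 38 - 10q + q^2.
At the minimum of AVC, MC = AVC. MC = 38 - 20q + 3q^2; setting MC = AVC gives 2q^2 - 10q = 0, so q = 5. min AVC = 13.
So the shutdown price is $13.

$13 per unit, at q = 5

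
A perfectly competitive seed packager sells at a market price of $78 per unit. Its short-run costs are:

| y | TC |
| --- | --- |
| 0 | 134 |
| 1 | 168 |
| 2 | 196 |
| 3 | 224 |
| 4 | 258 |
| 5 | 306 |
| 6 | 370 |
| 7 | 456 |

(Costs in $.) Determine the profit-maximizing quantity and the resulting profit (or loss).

y = 6; profit = $98

Compute π = P·y − TC at each output: y=0: -134; y=1: -90; y=2: -40; y=3: 10; y=4: 54; y=5: 84; y=6: 98; y=7: 90.
Profit is maximized at y = 6. AVC there is 236/6 = $39.33 ≤ P, so producing beats shutting down (which would give -$134).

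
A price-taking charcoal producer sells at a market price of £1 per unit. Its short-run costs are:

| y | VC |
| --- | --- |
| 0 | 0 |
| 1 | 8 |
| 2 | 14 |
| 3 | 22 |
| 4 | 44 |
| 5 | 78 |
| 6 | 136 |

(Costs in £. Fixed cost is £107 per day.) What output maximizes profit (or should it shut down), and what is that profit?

Tabulate TR − TC: y=0: -107; y=1: -114; y=2: -119; y=3: -126; y=4: -147; y=5: -180; y=6: -237.
Profit is highest at y = 0. Equivalently, the lowest AVC in the table is 14/2 ≈ £7 at y = 2, and P = £1 falls below it — price never covers variable cost, so the firm shuts down and loses only its fixed cost.

y = 0 (shut down); profit = -£107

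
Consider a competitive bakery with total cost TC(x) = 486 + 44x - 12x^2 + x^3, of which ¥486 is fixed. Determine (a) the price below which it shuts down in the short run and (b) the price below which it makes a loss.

Shutdown price = min AVC. AVC = 44 - 12x + x^2, with vertex at x = 6 and minimum ¥8.
ATC = 486/x + 44 - 12x + x^2. Setting dATC/dx = −486/x^2 − 12 + 2x = 0 gives x = 9 (since 2·9^3 − 12·9^2 = 486).
min ATC = 486/9 + 44 − 12·9 + 9^2 = ¥71. That is the break-even price.
For ¥8 ≤ P < ¥71 the firm produces at a loss; below ¥8 it shuts down.

Shutdown price = ¥8; break-even price = ¥71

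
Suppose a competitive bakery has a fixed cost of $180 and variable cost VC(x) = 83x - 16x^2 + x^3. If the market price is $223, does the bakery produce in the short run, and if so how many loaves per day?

Produce at x = 14

Variable cost is VC = 83x - 16x^2 + x^3, so AVC = VC/x = 83 - 16x + x^2 and MC = dTC/dx = 83 - 32x + 3x^2.
AVC is minimized where dAVC/dx = -16 + 2x = 0, at x = 8; min AVC = 83 - 16·8 + 8^2 = $19.
Because $223 ≥ $19, revenue can cover variable cost; the firm operates.
Solving P = MC: -140 - 32x + 3x^2 = 0 ⇒ x = -10/3 or 14. On the upward-sloping branch, x* = 14.
Check: AVC at x = 14 is $55 ≤ P, so revenue covers variable cost.
Profit = P·x − TC = 223·14 − 950 = $2172.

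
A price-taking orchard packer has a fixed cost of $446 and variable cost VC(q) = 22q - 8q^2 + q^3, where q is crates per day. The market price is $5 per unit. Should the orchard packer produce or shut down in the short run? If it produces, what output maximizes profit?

Shut down

From TC, MC = TC'(q) = 22 - 16q + 3q^2 and AVC = VC/q = 22 - 8q + q^2.
The AVC parabola has its vertex at q = 8/2 = 4, where AVC = 22 - 8·4 + 4^2 = $6.
P = $5 lies below min AVC = $6; no output level covers variable cost.
Best response: produce nothing and absorb the $446 fixed cost.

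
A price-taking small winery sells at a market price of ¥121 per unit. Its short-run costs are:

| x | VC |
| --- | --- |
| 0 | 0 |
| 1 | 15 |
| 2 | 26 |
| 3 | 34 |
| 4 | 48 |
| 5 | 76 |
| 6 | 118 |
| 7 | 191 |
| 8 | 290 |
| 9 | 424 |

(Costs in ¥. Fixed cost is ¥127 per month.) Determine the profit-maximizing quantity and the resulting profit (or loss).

x = 8; profit = ¥551

Compute π = P·x − TC at each output: x=0: -127; x=1: -21; x=2: 89; x=3: 202; x=4: 309; x=5: 402; x=6: 481; x=7: 529; x=8: 551; x=9: 538.
Profit is maximized at x = 8. AVC there is 290/8 = ¥36.25 ≤ P, so producing beats shutting down (which would give -¥127).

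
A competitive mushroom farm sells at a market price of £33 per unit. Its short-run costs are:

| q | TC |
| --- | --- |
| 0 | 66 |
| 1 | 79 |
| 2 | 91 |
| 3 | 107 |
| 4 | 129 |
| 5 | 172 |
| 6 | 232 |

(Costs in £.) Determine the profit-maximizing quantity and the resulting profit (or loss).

q = 4; profit = £3

Profit at each row (π = 33q − TC): q=0: -66; q=1: -46; q=2: -25; q=3: -8; q=4: 3; q=5: -7; q=6: -34.
Profit is maximized at q = 4. AVC there is 63/4 = £15.75 ≤ P, so producing beats shutting down (which would give -£66).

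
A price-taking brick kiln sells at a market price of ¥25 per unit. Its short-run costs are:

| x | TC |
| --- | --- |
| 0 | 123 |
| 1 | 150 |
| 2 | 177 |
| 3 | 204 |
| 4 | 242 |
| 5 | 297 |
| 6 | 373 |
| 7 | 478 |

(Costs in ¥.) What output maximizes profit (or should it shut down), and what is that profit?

x = 0 (shut down); profit = -¥123

Compute π = P·x − TC at each output: x=0: -123; x=1: -125; x=2: -127; x=3: -129; x=4: -142; x=5: -172; x=6: -223; x=7: -303.
Profit is highest at x = 0. Equivalently, the lowest AVC in the table is 27/1 ≈ ¥27 at x = 1, and P = ¥25 falls below it — price never covers variable cost, so the firm shuts down and loses only its fixed cost.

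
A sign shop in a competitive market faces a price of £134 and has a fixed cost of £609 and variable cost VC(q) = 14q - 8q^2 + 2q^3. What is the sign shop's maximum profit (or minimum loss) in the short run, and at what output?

Profit = -£33 at q = 6

AVC = 14 - 8q + 2q^2; min AVC = £6 at q = 2. Since P = £134 ≥ min AVC, the firm produces.
With MC = 14 - 16q + 6q^2, P = MC on the upward-sloping part at q* = 6.
TR = 134·6 = 804. TC = 609 + 228 = 837. Profit = 804 − 837 = -£33.
That loss of £33 beats the £609 the firm would lose by shutting down; producing recovers £576 of fixed cost.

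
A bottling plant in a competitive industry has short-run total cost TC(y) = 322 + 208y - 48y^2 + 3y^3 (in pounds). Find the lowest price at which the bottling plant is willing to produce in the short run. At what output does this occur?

£16 per unit, at y = 8

The shutdown price is the minimum of AVC. VC = 208y - 48y^2 + 3y^3, so AVC = 208 - 48y + 3y^2.
dAVC/dy = -48 + 6y = 0 gives y = 8. min AVC = 208 - 48·8 + 3·8^2 = 16.
So the shutdown price is £16.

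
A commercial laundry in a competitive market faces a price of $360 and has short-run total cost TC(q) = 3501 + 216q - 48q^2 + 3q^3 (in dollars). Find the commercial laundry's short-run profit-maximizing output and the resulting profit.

AVC = 216 - 48q + 3q^2; min AVC = $24 at q = 8. Since P = $360 ≥ min AVC, the firm produces.
MC = 216 - 96q + 9q^2. Setting P = MC and taking the root on the rising branch gives q* = 12.
TR = 360·12 = 4320. TC = 3501 + 864 = 4365. Profit = 4320 − 4365 = -$45.
That loss of $45 beats the $3501 the firm would lose by shutting down; producing recovers $3456 of fixed cost.

Profit = -$45 at q = 12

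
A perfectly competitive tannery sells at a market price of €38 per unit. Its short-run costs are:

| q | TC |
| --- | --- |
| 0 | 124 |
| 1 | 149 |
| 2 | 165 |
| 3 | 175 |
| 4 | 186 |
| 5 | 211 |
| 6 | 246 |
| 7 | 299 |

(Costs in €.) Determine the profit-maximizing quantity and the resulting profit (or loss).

q = 6; profit = -€18

Tabulate TR − TC: q=0: -124; q=1: -111; q=2: -89; q=3: -61; q=4: -34; q=5: -21; q=6: -18; q=7: -33.
Profit is maximized at q = 6. AVC there is 122/6 = €20.33 ≤ P, so producing beats shutting down (which would give -€124).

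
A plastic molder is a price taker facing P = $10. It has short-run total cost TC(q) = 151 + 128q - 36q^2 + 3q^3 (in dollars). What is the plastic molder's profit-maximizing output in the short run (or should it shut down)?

Shut down

Variable cost is VC = 128q - 36q^2 + 3q^3, so AVC = VC/q = 128 - 36q + 3q^2 and MC = dTC/dq = 128 - 72q + 9q^2.
The AVC parabola has its vertex at q = 36/6 = 6, where AVC = 128 - 36·6 + 3·6^2 = $20.
With P < min AVC ($10 < $20), every unit sold adds to the loss.
The firm minimizes its loss by shutting down and losing only its fixed cost of $151.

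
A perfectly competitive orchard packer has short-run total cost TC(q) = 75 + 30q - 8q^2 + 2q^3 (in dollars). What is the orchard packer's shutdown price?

$22 per unit

The firm shuts down when price falls below the minimum of average variable cost. AVC = VC/q = 30 - 8q + 2q^2.
dAVC/dq = -8 + 4q = 0 gives q = 2. min AVC = 30 - 8·2 + 2·2^2 = 22.
For P < $22 the firm produces nothing.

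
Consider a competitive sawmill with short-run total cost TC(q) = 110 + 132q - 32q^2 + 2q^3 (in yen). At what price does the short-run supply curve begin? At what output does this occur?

¥4 per unit, at q = 8

The shutdown price is the minimum of AVC. VC = 132q - 32q^2 + 2q^3, so AVC = 132 - 32q + 2q^2.
dAVC/dq = -32 + 4q = 0 gives q = 8. min AVC = 132 - 32·8 + 2·8^2 = 4.
For P < ¥4 the firm produces nothing.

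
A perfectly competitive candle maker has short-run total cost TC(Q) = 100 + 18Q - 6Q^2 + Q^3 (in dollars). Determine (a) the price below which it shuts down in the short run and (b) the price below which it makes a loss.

Shutdown price = min AVC. AVC = 18 - 6Q + Q^2, with vertex at Q = 3 and minimum $9.
ATC = 100/Q + 18 - 6Q + Q^2. Setting dATC/dQ = −100/Q^2 − 6 + 2Q = 0 gives Q = 5 (since 2·5^3 − 6·5^2 = 100).
min ATC = 100/5 + 18 − 6·5 + 5^2 = $33. That is the break-even price.
For $9 ≤ P < $33 the firm produces at a loss; below $9 it shuts down.

Shutdown price = $9; break-even price = $33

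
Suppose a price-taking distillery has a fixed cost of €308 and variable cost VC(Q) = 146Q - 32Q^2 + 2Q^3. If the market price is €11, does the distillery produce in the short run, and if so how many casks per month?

Shut down

From TC, MC = TC'(Q) = 146 - 64Q + 6Q^2 and AVC = VC/Q = 146 - 32Q + 2Q^2.
AVC is minimized where dAVC/dQ = -32 + 4Q = 0, at Q = 8; min AVC = 146 - 32·8 + 2·8^2 = €18.
Since P = €11 < min AVC = €18, price fails to cover variable cost at any output.
Shutting down limits the loss to fixed cost, €308.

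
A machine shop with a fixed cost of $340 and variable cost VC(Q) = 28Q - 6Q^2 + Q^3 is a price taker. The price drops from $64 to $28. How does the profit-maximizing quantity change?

Output falls from 6 to 4

MC = 28 - 12Q + 3Q^2; the shutdown threshold is min AVC = $19 (at Q = 3).
At P = $64 ≥ min AVC, set P = MC on the rising branch: Q = 6.
At P = $28 ≥ min AVC, set P = MC: Q = 4. The firm stays open but cuts output.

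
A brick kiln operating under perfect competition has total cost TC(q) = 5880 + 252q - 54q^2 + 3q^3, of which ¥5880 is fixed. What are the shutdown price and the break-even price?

Shutdown price = ¥9; break-even price = ¥504

AVC = 252 - 54q + 3q^2; minimized at q = 9, giving min AVC = ¥9. That is the shutdown price.
ATC = 5880/q + 252 - 54q + 3q^2. Setting dATC/dq = −5880/q^2 − 54 + 6q = 0 gives q = 14 (since 6·14^3 − 54·14^2 = 5880).
min ATC = 5880/14 + 252 − 54·14 + 3·14^2 = ¥504. That is the break-even price.
For ¥9 ≤ P < ¥504 the firm produces at a loss; below ¥9 it shuts down.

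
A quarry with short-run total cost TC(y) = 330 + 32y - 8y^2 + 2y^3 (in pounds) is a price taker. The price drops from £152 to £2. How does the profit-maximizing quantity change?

Output falls from 6 to 0 (the firm shuts down)

AVC = 32 - 8y + 2y^2, minimized at y = 2 where min AVC = £24. MC = 32 - 16y + 6y^2.
With P = £152 above the shutdown price, P = MC gives y = 6.
At P = £2 < min AVC = £24, price no longer covers variable cost at any output, so the firm shuts down: y = 0.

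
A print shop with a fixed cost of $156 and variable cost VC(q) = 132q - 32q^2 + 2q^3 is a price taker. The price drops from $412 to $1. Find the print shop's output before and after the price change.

Output falls from 14 to 0 (the firm shuts down)

MC = 132 - 64q + 6q^2; the shutdown threshold is min AVC = $4 (at q = 8).
At P = $412 ≥ min AVC, set P = MC on the rising branch: q = 14.
At P = $1 < min AVC = $4, price no longer covers variable cost at any output, so the firm shuts down: q = 0.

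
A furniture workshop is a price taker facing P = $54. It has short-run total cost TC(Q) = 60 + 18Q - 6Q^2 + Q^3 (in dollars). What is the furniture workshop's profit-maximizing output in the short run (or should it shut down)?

Produce at Q = 6

Strip out fixed cost: VC = 18Q - 6Q^2 + Q^3. Then AVC = 18 - 6Q + Q^2 and MC = 18 - 12Q + 3Q^2.
AVC is minimized where dAVC/dQ = -6 + 2Q = 0, at Q = 3; min AVC = 18 - 6·3 + 3^2 = $9.
Since P = $54 ≥ min AVC = $9, price covers variable cost and the firm should produce.
Set P = MC: 54 = 18 - 12Q + 3Q^2 → -36 - 12Q + 3Q^2 = 0. The roots are Q = -2 and Q = 6; the profit-maximizing output is on the rising part of MC, so Q* = 6.
Check: AVC at Q = 6 is $18 ≤ P, so revenue covers variable cost.
Profit = P·Q − TC = 54·6 − 168 = $156.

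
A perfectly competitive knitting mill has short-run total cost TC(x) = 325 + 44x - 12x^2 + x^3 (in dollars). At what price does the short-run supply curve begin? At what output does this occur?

$8 per unit, at x = 6

Short-run supply begins at min AVC. From VC = 44x - 12x^2 + x^3, AVC = 44 - 12x + x^2.
At the minimum of AVC, MC = AVC. MC = 44 - 24x + 3x^2; setting MC = AVC gives 2x^2 - 12x = 0, so x = 6. min AVC = 8.
For P < $8 the firm produces nothing.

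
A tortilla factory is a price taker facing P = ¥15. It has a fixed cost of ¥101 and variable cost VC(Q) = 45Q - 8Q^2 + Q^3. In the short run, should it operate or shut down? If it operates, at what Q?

Strip out fixed cost: VC = 45Q - 8Q^2 + Q^3. Then AVC = 45 - 8Q + Q^2 and MC = 45 - 16Q + 3Q^2.
AVC is minimized where dAVC/dQ = -8 + 2Q = 0, at Q = 4; min AVC = 45 - 8·4 + 4^2 = ¥29.
Since P = ¥15 < min AVC = ¥29, price fails to cover variable cost at any output.
The firm minimizes its loss by shutting down and losing only its fixed cost of ¥101.

Shut down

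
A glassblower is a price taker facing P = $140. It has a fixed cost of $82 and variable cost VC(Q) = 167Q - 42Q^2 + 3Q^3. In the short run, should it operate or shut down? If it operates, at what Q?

Produce at Q = 9

From TC, MC = TC'(Q) = 167 - 84Q + 9Q^2 and AVC = VC/Q = 167 - 42Q + 3Q^2.
AVC is minimized where dAVC/dQ = -42 + 6Q = 0, at Q = 7; min AVC = 167 - 42·7 + 3·7^2 = $20.
Because $140 ≥ $20, revenue can cover variable cost; the firm operates.
Set P = MC: 140 = 167 - 84Q + 9Q^2 → 27 - 84Q + 9Q^2 = 0. The roots are Q = 1/3 and Q = 9; the profit-maximizing output is on the rising part of MC, so Q* = 9.
Check: AVC at Q = 9 is $32 ≤ P, so revenue covers variable cost.
Profit = P·Q − TC = 140·9 − 370 = $890.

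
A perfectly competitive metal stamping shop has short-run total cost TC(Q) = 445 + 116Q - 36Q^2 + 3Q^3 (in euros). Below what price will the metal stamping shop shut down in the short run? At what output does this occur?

€8 per unit, at Q = 6

The firm shuts down when price falls below the minimum of average variable cost. AVC = VC/Q = 116 - 36Q + 3Q^2.
dAVC/dQ = -36 + 6Q = 0 gives Q = 6. min AVC = 116 - 36·6 + 3·6^2 = 8.
So the shutdown price is €8.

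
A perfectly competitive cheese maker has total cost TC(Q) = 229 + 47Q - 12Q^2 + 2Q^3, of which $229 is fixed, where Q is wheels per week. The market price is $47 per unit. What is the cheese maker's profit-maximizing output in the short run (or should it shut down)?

Produce at Q = 4

Strip out fixed cost: VC = 47Q - 12Q^2 + 2Q^3. Then AVC = 47 - 12Q + 2Q^2 and MC = 47 - 24Q + 6Q^2.
The AVC parabola has its vertex at Q = 12/4 = 3, where AVC = 47 - 12·3 + 2·3^2 = $29.
Because $47 ≥ $29, revenue can cover variable cost; the firm operates.
Solving P = MC: -24Q + 6Q^2 = 0 ⇒ Q = 0 or 4. On the upward-sloping branch, Q* = 4.
Check: AVC at Q = 4 is $31 ≤ P, so revenue covers variable cost.
Profit = P·Q − TC = 47·4 − 353 = -$165, a loss, but smaller than the $229 fixed cost the firm would lose by shutting down.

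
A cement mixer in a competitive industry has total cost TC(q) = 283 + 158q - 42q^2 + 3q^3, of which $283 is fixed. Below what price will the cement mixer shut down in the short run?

$11 per unit

The firm shuts down when price falls below the minimum of average variable cost. AVC = VC/q = 158 - 42q + 3q^2.
At the minimum of AVC, MC = AVC. MC = 158 - 84q + 9q^2; setting MC = AVC gives 6q^2 - 42q = 0, so q = 7. min AVC = 11.
For P < $11 the firm produces nothing.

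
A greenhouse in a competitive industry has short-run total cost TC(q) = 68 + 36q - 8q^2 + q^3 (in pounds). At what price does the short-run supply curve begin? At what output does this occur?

£20 per unit, at q = 4

The shutdown price is the minimum of AVC. VC = 36q - 8q^2 + q^3, so AVC = 36 - 8q + q^2.
At the minimum of AVC, MC = AVC. MC = 36 - 16q + 3q^2; setting MC = AVC gives 2q^2 - 8q = 0, so q = 4. min AVC = 20.
So the shutdown price is £20.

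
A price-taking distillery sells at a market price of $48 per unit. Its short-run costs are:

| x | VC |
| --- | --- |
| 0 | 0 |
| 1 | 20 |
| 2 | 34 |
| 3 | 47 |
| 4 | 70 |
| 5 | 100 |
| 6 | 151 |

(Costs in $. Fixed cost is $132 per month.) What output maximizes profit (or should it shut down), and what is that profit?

x = 5; profit = $8

Tabulate TR − TC: x=0: -132; x=1: -104; x=2: -70; x=3: -35; x=4: -10; x=5: 8; x=6: 5.
Profit is maximized at x = 5. AVC there is 100/5 = $20 ≤ P, so producing beats shutting down (which would give -$132).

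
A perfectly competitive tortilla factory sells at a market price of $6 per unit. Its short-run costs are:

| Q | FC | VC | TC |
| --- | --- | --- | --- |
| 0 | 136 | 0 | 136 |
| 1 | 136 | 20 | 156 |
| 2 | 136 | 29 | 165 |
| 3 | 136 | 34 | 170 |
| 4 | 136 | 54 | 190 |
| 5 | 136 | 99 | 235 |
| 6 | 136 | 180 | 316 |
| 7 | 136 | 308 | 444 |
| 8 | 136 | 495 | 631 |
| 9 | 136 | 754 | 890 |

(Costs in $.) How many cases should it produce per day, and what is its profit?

Q = 0 (shut down); profit = -$136

Compute π = P·Q − TC at each output: Q=0: -136; Q=1: -150; Q=2: -153; Q=3: -152; Q=4: -166; Q=5: -205; Q=6: -280; Q=7: -402; Q=8: -583; Q=9: -836.
Profit is highest at Q = 0. Equivalently, the lowest AVC in the table is 34/3 ≈ $11.33 at Q = 3, and P = $6 falls below it — price never covers variable cost, so the firm shuts down and loses only its fixed cost.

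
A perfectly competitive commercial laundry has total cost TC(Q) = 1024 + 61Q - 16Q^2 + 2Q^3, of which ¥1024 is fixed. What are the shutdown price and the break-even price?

AVC = 61 - 16Q + 2Q^2; minimized at Q = 4, giving min AVC = ¥29. That is the shutdown price.
ATC = 1024/Q + 61 - 16Q + 2Q^2. Setting dATC/dQ = −1024/Q^2 − 16 + 4Q = 0 gives Q = 8 (since 4·8^3 − 16·8^2 = 1024).
min ATC = 1024/8 + 61 − 16·8 + 2·8^2 = ¥189. That is the break-even price.
For ¥29 ≤ P < ¥189 the firm produces at a loss; below ¥29 it shuts down.

Shutdown price = ¥29; break-even price = ¥189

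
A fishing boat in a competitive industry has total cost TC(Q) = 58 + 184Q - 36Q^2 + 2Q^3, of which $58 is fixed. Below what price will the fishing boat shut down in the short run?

$22 per unit

The shutdown price is the minimum of AVC. VC = 184Q - 36Q^2 + 2Q^3, so AVC = 184 - 36Q + 2Q^2.
dAVC/dQ = -36 + 4Q = 0 gives Q = 9. min AVC = 184 - 36·9 + 2·9^2 = 22.
So the shutdown price is $22.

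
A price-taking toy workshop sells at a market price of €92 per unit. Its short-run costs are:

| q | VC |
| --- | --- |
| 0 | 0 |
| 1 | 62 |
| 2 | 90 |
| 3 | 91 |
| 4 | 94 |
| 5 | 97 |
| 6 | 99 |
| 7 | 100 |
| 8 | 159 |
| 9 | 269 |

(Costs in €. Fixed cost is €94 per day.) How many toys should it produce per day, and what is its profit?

Compute π = P·q − TC at each output: q=0: -94; q=1: -64; q=2: 0; q=3: 91; q=4: 180; q=5: 269; q=6: 359; q=7: 450; q=8: 483; q=9: 465.
Profit is maximized at q = 8. AVC there is 159/8 = €19.88 ≤ P, so producing beats shutting down (which would give -€94).

q = 8; profit = €483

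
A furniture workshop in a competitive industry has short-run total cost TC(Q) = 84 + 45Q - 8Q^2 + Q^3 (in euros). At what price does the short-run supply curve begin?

Short-run supply begins at min AVC. From VC = 45Q - 8Q^2 + Q^3, AVC = 45 - 8Q + Q^2.
At the minimum of AVC, MC = AVC. MC = 45 - 16Q + 3Q^2; setting MC = AVC gives 2Q^2 - 8Q = 0, so Q = 4. min AVC = 29.
For P < €29 the firm produces nothing.

€29 per unit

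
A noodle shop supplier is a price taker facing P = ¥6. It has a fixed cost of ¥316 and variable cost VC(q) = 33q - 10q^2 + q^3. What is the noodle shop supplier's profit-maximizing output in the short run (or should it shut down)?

Shut down

From TC, MC = TC'(q) = 33 - 20q + 3q^2 and AVC = VC/q = 33 - 10q + q^2.
AVC is minimized where dAVC/dq = -10 + 2q = 0, at q = 5; min AVC = 33 - 10·5 + 5^2 = ¥8.
P = ¥6 lies below min AVC = ¥8; no output level covers variable cost.
The firm minimizes its loss by shutting down and losing only its fixed cost of ¥316.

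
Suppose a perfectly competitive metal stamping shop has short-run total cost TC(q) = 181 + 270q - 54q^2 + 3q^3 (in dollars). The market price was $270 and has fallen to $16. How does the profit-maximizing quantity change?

Output falls from 12 to 0 (the firm shuts down)

AVC = 270 - 54q + 3q^2, minimized at q = 9 where min AVC = $27. MC = 270 - 108q + 9q^2.
With P = $270 above the shutdown price, P = MC gives q = 12.
At P = $16 < min AVC = $27, price no longer covers variable cost at any output, so the firm shuts down: q = 0.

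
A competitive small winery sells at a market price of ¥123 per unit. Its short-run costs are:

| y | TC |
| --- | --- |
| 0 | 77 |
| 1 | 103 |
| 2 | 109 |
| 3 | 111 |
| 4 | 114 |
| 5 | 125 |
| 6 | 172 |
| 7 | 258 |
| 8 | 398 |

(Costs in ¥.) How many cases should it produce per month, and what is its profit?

Tabulate TR − TC: y=0: -77; y=1: 20; y=2: 137; y=3: 258; y=4: 378; y=5: 490; y=6: 566; y=7: 603; y=8: 586.
Profit is maximized at y = 7. AVC there is 181/7 = ¥25.86 ≤ P, so producing beats shutting down (which would give -¥77).

y = 7; profit = ¥603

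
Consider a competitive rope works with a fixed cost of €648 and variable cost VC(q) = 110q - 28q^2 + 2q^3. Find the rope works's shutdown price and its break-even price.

AVC = 110 - 28q + 2q^2; minimized at q = 7, giving min AVC = €12. That is the shutdown price.
ATC = 648/q + 110 - 28q + 2q^2. Setting dATC/dq = −648/q^2 − 28 + 4q = 0 gives q = 9 (since 4·9^3 − 28·9^2 = 648).
min ATC = 648/9 + 110 − 28·9 + 2·9^2 = €92. That is the break-even price.
For €12 ≤ P < €92 the firm produces at a loss; below €12 it shuts down.

Shutdown price = €12; break-even price = €92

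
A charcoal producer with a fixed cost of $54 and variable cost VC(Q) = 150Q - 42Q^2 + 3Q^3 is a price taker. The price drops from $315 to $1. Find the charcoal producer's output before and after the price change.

MC = 150 - 84Q + 9Q^2; the shutdown threshold is min AVC = $3 (at Q = 7).
At P = $315 ≥ min AVC, set P = MC on the rising branch: Q = 11.
At P = $1 < min AVC = $3, price no longer covers variable cost at any output, so the firm shuts down: Q = 0.

Output falls from 11 to 0 (the firm shuts down)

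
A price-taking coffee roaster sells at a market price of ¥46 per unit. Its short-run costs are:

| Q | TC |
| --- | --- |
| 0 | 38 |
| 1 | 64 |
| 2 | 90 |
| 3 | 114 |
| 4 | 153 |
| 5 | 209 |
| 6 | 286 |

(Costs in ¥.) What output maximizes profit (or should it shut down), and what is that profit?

Q = 4; profit = ¥31

Profit at each row (π = 46Q − TC): Q=0: -38; Q=1: -18; Q=2: 2; Q=3: 24; Q=4: 31; Q=5: 21; Q=6: -10.
Profit is maximized at Q = 4. AVC there is 115/4 = ¥28.75 ≤ P, so producing beats shutting down (which would give -¥38).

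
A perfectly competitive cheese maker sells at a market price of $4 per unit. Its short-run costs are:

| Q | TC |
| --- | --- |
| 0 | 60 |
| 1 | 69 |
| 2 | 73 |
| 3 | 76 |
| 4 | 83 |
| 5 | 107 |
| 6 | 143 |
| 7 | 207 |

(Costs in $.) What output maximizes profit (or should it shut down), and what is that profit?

Profit at each row (π = 4Q − TC): Q=0: -60; Q=1: -65; Q=2: -65; Q=3: -64; Q=4: -67; Q=5: -87; Q=6: -119; Q=7: -179.
Profit is highest at Q = 0. Equivalently, the lowest AVC in the table is 16/3 ≈ $5.33 at Q = 3, and P = $4 falls below it — price never covers variable cost, so the firm shuts down and loses only its fixed cost.

Q = 0 (shut down); profit = -$60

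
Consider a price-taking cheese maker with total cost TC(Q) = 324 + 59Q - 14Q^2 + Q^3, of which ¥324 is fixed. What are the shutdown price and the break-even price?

AVC = 59 - 14Q + Q^2; minimized at Q = 7, giving min AVC = ¥10. That is the shutdown price.
ATC = 324/Q + 59 - 14Q + Q^2. Setting dATC/dQ = −324/Q^2 − 14 + 2Q = 0 gives Q = 9 (since 2·9^3 − 14·9^2 = 324).
min ATC = 324/9 + 59 − 14·9 + 9^2 = ¥50. That is the break-even price.
For ¥10 ≤ P < ¥50 the firm produces at a loss; below ¥10 it shuts down.

Shutdown price = ¥10; break-even price = ¥50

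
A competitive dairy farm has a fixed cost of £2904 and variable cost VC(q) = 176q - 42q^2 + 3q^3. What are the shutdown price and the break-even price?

AVC = 176 - 42q + 3q^2; minimized at q = 7, giving min AVC = £29. That is the shutdown price.
ATC = 2904/q + 176 - 42q + 3q^2. Setting dATC/dq = −2904/q^2 − 42 + 6q = 0 gives q = 11 (since 6·11^3 − 42·11^2 = 2904).
min ATC = 2904/11 + 176 − 42·11 + 3·11^2 = £341. That is the break-even price.
For £29 ≤ P < £341 the firm produces at a loss; below £29 it shuts down.

Shutdown price = £29; break-even price = £341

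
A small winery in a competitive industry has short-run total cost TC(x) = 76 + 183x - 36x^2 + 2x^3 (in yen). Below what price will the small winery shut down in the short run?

The firm shuts down when price falls below the minimum of average variable cost. AVC = VC/x = 183 - 36x + 2x^2.
At the minimum of AVC, MC = AVC. MC = 183 - 72x + 6x^2; setting MC = AVC gives 4x^2 - 36x = 0, so x = 9. min AVC = 21.
The firm shuts down for any P below ¥21.

¥21 per unit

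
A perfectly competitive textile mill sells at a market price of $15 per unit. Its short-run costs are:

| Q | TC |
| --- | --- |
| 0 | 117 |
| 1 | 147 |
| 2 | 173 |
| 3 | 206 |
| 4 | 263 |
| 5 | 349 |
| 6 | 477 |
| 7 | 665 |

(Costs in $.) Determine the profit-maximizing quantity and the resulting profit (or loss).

Q = 0 (shut down); profit = -$117

Profit at each row (π = 15Q − TC): Q=0: -117; Q=1: -132; Q=2: -143; Q=3: -161; Q=4: -203; Q=5: -274; Q=6: -387; Q=7: -560.
Profit is highest at Q = 0. Equivalently, the lowest AVC in the table is 56/2 ≈ $28 at Q = 2, and P = $15 falls below it — price never covers variable cost, so the firm shuts down and loses only its fixed cost.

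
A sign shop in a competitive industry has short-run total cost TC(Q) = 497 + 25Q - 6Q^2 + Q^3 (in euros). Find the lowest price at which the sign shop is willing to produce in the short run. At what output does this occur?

The firm shuts down when price falls below the minimum of average variable cost. AVC = VC/Q = 25 - 6Q + Q^2.
dAVC/dQ = -6 + 2Q = 0 gives Q = 3. min AVC = 25 - 6·3 + 3^2 = 16.
For P < €16 the firm produces nothing.

€16 per unit, at Q = 3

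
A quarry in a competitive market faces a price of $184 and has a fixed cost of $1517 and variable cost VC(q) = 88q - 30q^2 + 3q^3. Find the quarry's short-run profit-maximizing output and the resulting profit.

Profit = -$365 at q = 8

AVC = 88 - 30q + 3q^2 has its minimum $13 at q = 5; price $184 clears that bar, so the firm operates.
With MC = 88 - 60q + 9q^2, P = MC on the upward-sloping part at q* = 8.
TR = 184·8 = 1472. TC = 1517 + 320 = 1837. Profit = 1472 − 1837 = -$365.
That loss of $365 beats the $1517 the firm would lose by shutting down; producing recovers $1152 of fixed cost.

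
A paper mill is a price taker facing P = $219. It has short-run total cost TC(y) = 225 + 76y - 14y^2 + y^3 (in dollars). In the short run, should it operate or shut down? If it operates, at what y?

Produce at y = 13

From TC, MC = TC'(y) = 76 - 28y + 3y^2 and AVC = VC/y = 76 - 14y + y^2.
The AVC parabola has its vertex at y = 14/2 = 7, where AVC = 76 - 14·7 + 7^2 = $27.
P = $219 exceeds min AVC = $27, so the firm stays open.
Set P = MC: 219 = 76 - 28y + 3y^2 → -143 - 28y + 3y^2 = 0. The roots are y = -11/3 and y = 13; the profit-maximizing output is on the rising part of MC, so y* = 13.
Check: AVC at y = 13 is $63 ≤ P, so revenue covers variable cost.
Profit = P·y − TC = 219·13 − 1044 = $1803.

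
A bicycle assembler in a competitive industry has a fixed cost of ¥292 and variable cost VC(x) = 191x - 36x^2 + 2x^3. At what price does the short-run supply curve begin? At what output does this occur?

¥29 per unit, at x = 9

The shutdown price is the minimum of AVC. VC = 191x - 36x^2 + 2x^3, so AVC = 191 - 36x + 2x^2.
dAVC/dx = -36 + 4x = 0 gives x = 9. min AVC = 191 - 36·9 + 2·9^2 = 29.
The firm shuts down for any P below ¥29.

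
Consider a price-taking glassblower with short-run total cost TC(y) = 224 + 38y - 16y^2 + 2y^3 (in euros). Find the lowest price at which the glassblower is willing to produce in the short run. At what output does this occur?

€6 per unit, at y = 4

Short-run supply begins at min AVC. From VC = 38y - 16y^2 + 2y^3, AVC = 38 - 16y + 2y^2.
dAVC/dy = -16 + 4y = 0 gives y = 4. min AVC = 38 - 16·4 + 2·4^2 = 6.
So the shutdown price is €6.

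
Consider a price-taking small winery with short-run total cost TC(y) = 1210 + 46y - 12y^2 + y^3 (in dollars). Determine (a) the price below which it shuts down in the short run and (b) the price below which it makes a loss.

Shutdown price = $10; break-even price = $145

AVC = 46 - 12y + y^2; minimized at y = 6, giving min AVC = $10. That is the shutdown price.
ATC = 1210/y + 46 - 12y + y^2. Setting dATC/dy = −1210/y^2 − 12 + 2y = 0 gives y = 11 (since 2·11^3 − 12·11^2 = 1210).
min ATC = 1210/11 + 46 − 12·11 + 11^2 = $145. That is the break-even price.
Between these two prices the firm operates at a loss; above $145 it earns a profit.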